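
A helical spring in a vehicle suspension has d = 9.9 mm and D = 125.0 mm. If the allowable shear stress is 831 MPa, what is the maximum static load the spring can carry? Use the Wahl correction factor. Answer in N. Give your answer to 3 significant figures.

2280 N

C = D/d = 125.0/9.9 = 12.6263
K_W = (4C−1)/(4C−4) + 0.615/C = 49.505/46.505 + 0.0487 = 1.1132
τ_max = K·8FD/(πd³) → F_max = τ_allow·πd³/(8DK)
F_max = 831·π·9.9³/(8·125.0·1.1132) = 2.5331e+06/1113.2 = 2275.5 N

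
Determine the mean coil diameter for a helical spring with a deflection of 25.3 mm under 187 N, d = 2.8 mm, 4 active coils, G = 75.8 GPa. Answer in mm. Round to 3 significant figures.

Required rate k = F/δ = 187/25.3 = 7.3913 N/mm
D = (Gd⁴/(8N_a·k))^(1/3) = (75.8×10³·2.8⁴/(8·4·7.3913))^(1/3)
  = (19698.4)^(1/3) = 27.0070 mm

27.0 mm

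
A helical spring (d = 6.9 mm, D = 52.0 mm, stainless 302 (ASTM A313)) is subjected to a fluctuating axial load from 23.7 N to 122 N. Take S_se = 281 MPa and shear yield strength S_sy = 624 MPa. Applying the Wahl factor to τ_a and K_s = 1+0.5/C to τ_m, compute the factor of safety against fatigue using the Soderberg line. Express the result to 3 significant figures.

7.43

C = D/d = 52.0/6.9 = 7.5362; K_W = (4C−1)/(4C−4)+0.615/C = 1.1964; K_s = 1+0.5/C = 1.0663
F_a = (F_max−F_min)/2 = 49.15 N; F_m = (F_max+F_min)/2 = 72.85 N
τ_a = K_W·8F_aD/(πd³) = 1.1964 × 19.812 = 23.702 MPa
τ_m = K_s·8F_mD/(πd³) = 1.0663 × 29.365 = 31.313 MPa
Soderberg: 1/n_f = τ_a/S_se + τ_m/S_sy = 23.702/281 + 31.313/624 = 0.08435 + 0.05018 = 0.13453
n_f = 1/0.13453 = 7.433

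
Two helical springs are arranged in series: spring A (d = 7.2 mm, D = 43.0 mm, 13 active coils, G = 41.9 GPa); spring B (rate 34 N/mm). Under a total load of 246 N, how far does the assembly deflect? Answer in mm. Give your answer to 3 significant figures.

k_A = Gd⁴/(8D³N_a) = (41.9×10³)(7.2⁴)/(8·43.0³·13) = 13.618 N/mm
Series: 1/k_eq = 1/13.618 + 1/34 = 0.10285; k_eq = 9.7233 N/mm
δ = F/k_eq = 246/9.7233 = 25.3 mm

25.3 mm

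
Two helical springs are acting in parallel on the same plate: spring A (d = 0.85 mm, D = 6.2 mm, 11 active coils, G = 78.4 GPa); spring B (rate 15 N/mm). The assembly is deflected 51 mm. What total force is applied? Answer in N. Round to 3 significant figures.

865 N

k_A = Gd⁴/(8D³N_a) = (78.4×10³)(0.85⁴)/(8·6.2³·11) = 1.9513 N/mm
Parallel: k_eq = 1.9513 + 15 = 16.951 N/mm
F = k_eq·δ = 16.951·51 = 864.52 N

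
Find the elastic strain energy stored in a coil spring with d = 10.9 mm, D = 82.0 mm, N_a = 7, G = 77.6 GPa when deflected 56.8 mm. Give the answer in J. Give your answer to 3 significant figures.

57.2 J

k = Gd⁴/(8D³N_a) = (77.6×10³)(10.9⁴)/(8·82.0³·7) = 35.476 N/mm
U = ½kδ² = 0.5 × 35.476 × 56.8² = 57228 N·mm = 57.228 J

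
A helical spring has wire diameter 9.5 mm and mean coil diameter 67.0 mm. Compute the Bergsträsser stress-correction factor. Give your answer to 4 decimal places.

1.1983

C = D/d = 67.0/9.5 = 7.0526
K_B = (4C+2)/(4C−3) = 30.211/25.211 = 1.1983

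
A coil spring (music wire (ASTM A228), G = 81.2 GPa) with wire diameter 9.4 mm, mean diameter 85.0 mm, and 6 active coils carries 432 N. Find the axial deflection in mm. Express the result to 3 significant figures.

k = Gd⁴/(8D³N_a) = (81.2×10³)(9.4⁴)/(8·85.0³·6) = 21.506 N/mm
δ = F/k = 432 / 21.506 = 20.087 mm

20.1 mm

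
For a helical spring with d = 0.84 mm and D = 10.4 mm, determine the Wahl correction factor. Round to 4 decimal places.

1.1156

C = D/d = 10.4/0.84 = 12.3810
K_W = (4C−1)/(4C−4) + 0.615/C = 48.524/45.524 + 0.0497 = 1.1156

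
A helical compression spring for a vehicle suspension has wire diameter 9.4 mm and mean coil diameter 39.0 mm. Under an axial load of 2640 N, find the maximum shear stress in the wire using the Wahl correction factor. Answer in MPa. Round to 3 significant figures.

438 MPa

Spring index C = D/d = 39.0/9.4 = 4.1489
K_W = (4C−1)/(4C−4) + 0.615/C = 15.596/12.596 + 0.1482 = 1.3864
τ₀ = 8FD/(πd³) = 8·2640·39.0/(π·9.4³) = 823680/2609.4 = 315.66 MPa
τ_max = K·τ₀ = 1.3864 × 315.66 = 437.64 MPa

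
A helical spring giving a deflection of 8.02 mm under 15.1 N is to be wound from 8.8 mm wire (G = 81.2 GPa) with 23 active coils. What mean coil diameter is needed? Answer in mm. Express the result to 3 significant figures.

112 mm

Required rate k = F/δ = 15.1/8.02 = 1.8828 N/mm
D = (Gd⁴/(8N_a·k))^(1/3) = (81.2×10³·8.8⁴/(8·23·1.8828))^(1/3)
  = (1.40561e+06)^(1/3) = 112.0182 mm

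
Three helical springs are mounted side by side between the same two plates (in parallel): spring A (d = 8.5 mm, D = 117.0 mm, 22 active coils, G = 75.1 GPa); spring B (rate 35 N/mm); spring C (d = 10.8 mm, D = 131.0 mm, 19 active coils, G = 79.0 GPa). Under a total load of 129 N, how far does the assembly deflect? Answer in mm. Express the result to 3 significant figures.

k_A = Gd⁴/(8D³N_a) = (75.1×10³)(8.5⁴)/(8·117.0³·22) = 1.3907 N/mm
k_C = Gd⁴/(8D³N_a) = (79.0×10³)(10.8⁴)/(8·131.0³·19) = 3.1453 N/mm
Parallel: k_eq = 1.3907 + 35 + 3.1453 = 39.536 N/mm
δ = F/k_eq = 129/39.536 = 3.2628 mm

3.26 mm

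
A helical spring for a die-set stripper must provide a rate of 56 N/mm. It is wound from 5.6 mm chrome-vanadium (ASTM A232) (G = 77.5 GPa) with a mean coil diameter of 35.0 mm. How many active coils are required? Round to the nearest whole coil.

4

N_a = Gd⁴/(8D³k) = (77.5×10³ × 5.6⁴)/(8 × 35.0³ × 56)
    = 7.62173e+07 / 1.9208e+07 = 3.968 → 4 coils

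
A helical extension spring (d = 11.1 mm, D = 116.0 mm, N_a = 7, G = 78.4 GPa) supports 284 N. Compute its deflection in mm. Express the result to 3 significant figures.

20.9 mm

k = Gd⁴/(8D³N_a) = (78.4×10³)(11.1⁴)/(8·116.0³·7) = 13.616 N/mm
δ = F/k = 284 / 13.616 = 20.858 mm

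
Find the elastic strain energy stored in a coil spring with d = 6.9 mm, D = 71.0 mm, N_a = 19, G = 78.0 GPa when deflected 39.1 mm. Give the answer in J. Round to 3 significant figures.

2.48 J

k = Gd⁴/(8D³N_a) = (78.0×10³)(6.9⁴)/(8·71.0³·19) = 3.2499 N/mm
U = ½kδ² = 0.5 × 3.2499 × 39.1² = 2484.3 N·mm = 2.4843 J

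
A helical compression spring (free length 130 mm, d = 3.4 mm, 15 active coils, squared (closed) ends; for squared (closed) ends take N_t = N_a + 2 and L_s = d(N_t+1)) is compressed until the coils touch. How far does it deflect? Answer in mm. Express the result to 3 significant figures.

N_t = 17; L_s = 3.4·18 = 61.2 mm
δ_solid = L₀ − L_s = 130 − 61.2 = 68.8 mm

68.8 mm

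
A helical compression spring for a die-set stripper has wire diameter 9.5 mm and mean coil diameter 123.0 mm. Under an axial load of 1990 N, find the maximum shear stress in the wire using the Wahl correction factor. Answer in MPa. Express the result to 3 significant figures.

807 MPa

Spring index C = D/d = 123.0/9.5 = 12.9474
K_W = (4C−1)/(4C−4) + 0.615/C = 50.789/47.789 + 0.0475 = 1.1103
τ₀ = 8FD/(πd³) = 8·1990·123.0/(π·9.5³) = 1.95816e+06/2693.5 = 726.99 MPa
τ_max = K·τ₀ = 1.1103 × 726.99 = 807.16 MPa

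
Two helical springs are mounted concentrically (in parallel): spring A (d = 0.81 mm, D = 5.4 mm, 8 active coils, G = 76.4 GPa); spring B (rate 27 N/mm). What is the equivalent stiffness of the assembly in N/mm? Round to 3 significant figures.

30.3 N/mm

k_A = Gd⁴/(8D³N_a) = (76.4×10³)(0.81⁴)/(8·5.4³·8) = 3.2634 N/mm
Parallel: k_eq = 3.2634 + 27 = 30.263 N/mm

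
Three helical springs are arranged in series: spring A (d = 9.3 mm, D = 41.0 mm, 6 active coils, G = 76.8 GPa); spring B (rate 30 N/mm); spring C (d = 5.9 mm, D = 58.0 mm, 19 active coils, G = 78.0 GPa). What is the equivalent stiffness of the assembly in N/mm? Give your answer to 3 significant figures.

k_A = Gd⁴/(8D³N_a) = (76.8×10³)(9.3⁴)/(8·41.0³·6) = 173.66 N/mm
k_C = Gd⁴/(8D³N_a) = (78.0×10³)(5.9⁴)/(8·58.0³·19) = 3.1869 N/mm
Series: 1/k_eq = 1/173.66 + 1/30 + 1/3.1869 = 0.35287; k_eq = 2.8339 N/mm

2.83 N/mm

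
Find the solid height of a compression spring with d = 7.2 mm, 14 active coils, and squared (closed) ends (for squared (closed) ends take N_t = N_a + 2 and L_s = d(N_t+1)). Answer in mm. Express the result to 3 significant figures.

122 mm

squared (closed) ends: N_t = N_a + 2 = 14 + 2 = 16
L_s = d·(N_t+1) = 7.2 × 17 = 122.4 mm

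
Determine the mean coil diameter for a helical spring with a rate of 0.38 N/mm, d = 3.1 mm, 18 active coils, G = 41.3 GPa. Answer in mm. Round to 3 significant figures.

41.2 mm

D = (Gd⁴/(8N_a·k))^(1/3) = (41.3×10³·3.1⁴/(8·18·0.38))^(1/3)
  = (69702.9)^(1/3) = 41.1545 mm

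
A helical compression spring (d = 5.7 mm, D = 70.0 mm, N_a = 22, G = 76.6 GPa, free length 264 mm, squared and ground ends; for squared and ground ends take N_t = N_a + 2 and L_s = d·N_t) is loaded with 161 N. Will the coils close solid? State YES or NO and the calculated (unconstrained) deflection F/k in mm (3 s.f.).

NO, δ = 120 mm

k = Gd⁴/(8D³N_a) = (76.6×10³)(5.7⁴)/(8·70.0³·22) = 1.3394 N/mm
N_t = 24; L_s = 5.7·24 = 136.8 mm; δ_solid = L₀ − L_s = 264 − 136.8 = 127.2 mm
δ = F/k = 161/1.3394 = 120.2 mm
δ < δ_solid → spring does not go solid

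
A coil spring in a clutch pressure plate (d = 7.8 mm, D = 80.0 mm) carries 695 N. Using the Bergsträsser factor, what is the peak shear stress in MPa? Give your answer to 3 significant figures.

338 MPa

Spring index C = D/d = 80.0/7.8 = 10.2564
K_B = (4C+2)/(4C−3) = 43.026/38.026 = 1.1315
τ₀ = 8FD/(πd³) = 8·695·80.0/(π·7.8³) = 444800/1490.8 = 298.35 MPa
τ_max = K·τ₀ = 1.1315 × 298.35 = 337.58 MPa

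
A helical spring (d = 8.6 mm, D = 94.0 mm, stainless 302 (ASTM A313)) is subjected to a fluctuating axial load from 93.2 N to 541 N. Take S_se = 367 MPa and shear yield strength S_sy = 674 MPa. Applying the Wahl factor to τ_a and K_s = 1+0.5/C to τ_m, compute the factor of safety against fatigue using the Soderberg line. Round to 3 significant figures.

C = D/d = 94.0/8.6 = 10.9302; K_W = (4C−1)/(4C−4)+0.615/C = 1.1318; K_s = 1+0.5/C = 1.0457
F_a = (F_max−F_min)/2 = 223.9 N; F_m = (F_max+F_min)/2 = 317.1 N
τ_a = K_W·8F_aD/(πd³) = 1.1318 × 84.261 = 95.366 MPa
τ_m = K_s·8F_mD/(πd³) = 1.0457 × 119.34 = 124.79 MPa
Soderberg: 1/n_f = τ_a/S_se + τ_m/S_sy = 95.366/367 + 124.79/674 = 0.25985 + 0.18515 = 0.44501
n_f = 1/0.44501 = 2.247

2.25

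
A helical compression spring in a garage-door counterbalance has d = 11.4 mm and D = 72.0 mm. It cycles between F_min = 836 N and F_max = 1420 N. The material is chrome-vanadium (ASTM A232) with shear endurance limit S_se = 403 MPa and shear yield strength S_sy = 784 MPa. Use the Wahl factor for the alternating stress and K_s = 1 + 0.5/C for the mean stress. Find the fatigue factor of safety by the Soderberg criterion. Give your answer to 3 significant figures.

C = D/d = 72.0/11.4 = 6.3158; K_W = (4C−1)/(4C−4)+0.615/C = 1.2385; K_s = 1+0.5/C = 1.0792
F_a = (F_max−F_min)/2 = 292 N; F_m = (F_max+F_min)/2 = 1128 N
τ_a = K_W·8F_aD/(πd³) = 1.2385 × 36.136 = 44.753 MPa
τ_m = K_s·8F_mD/(πd³) = 1.0792 × 139.59 = 150.65 MPa
Soderberg: 1/n_f = τ_a/S_se + τ_m/S_sy = 44.753/403 + 150.65/784 = 0.11105 + 0.19215 = 0.3032
n_f = 1/0.3032 = 3.298

3.30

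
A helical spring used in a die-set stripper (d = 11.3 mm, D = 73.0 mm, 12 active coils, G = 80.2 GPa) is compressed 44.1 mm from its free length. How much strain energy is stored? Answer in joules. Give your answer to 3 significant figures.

34.0 J

k = Gd⁴/(8D³N_a) = (80.2×10³)(11.3⁴)/(8·73.0³·12) = 35.015 N/mm
U = ½kδ² = 0.5 × 35.015 × 44.1² = 34048 N·mm = 34.048 J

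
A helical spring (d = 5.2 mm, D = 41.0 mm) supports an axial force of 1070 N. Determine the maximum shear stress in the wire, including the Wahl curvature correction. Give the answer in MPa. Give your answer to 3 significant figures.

943 MPa

Spring index C = D/d = 41.0/5.2 = 7.8846
K_W = (4C−1)/(4C−4) + 0.615/C = 30.538/27.538 + 0.0780 = 1.1869
τ₀ = 8FD/(πd³) = 8·1070·41.0/(π·5.2³) = 350960/441.73 = 794.51 MPa
τ_max = K·τ₀ = 1.1869 × 794.51 = 943.03 MPa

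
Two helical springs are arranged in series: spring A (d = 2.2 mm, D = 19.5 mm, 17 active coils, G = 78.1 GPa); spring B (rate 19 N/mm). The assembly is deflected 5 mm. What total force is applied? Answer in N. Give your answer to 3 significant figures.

k_A = Gd⁴/(8D³N_a) = (78.1×10³)(2.2⁴)/(8·19.5³·17) = 1.8143 N/mm
Series: 1/k_eq = 1/1.8143 + 1/19 = 0.60382; k_eq = 1.6561 N/mm
F = k_eq·δ = 1.6561·5 = 8.2806 N

8.28 N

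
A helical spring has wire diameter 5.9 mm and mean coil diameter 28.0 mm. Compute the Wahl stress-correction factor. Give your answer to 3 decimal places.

1.330

C = D/d = 28.0/5.9 = 4.7458
K_W = (4C−1)/(4C−4) + 0.615/C = 17.983/14.983 + 0.1296 = 1.3298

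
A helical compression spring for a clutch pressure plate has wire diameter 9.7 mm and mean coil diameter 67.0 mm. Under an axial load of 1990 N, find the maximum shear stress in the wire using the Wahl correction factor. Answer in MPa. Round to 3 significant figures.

452 MPa

Spring index C = D/d = 67.0/9.7 = 6.9072
K_W = (4C−1)/(4C−4) + 0.615/C = 26.629/23.629 + 0.0890 = 1.2160
τ₀ = 8FD/(πd³) = 8·1990·67.0/(π·9.7³) = 1.06664e+06/2867.2 = 372.01 MPa
τ_max = K·τ₀ = 1.2160 × 372.01 = 452.36 MPa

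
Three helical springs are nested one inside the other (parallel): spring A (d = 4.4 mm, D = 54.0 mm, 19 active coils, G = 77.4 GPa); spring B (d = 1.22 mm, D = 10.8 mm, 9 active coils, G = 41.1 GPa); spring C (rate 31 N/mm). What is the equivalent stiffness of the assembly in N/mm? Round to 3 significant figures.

k_A = Gd⁴/(8D³N_a) = (77.4×10³)(4.4⁴)/(8·54.0³·19) = 1.2121 N/mm
k_B = Gd⁴/(8D³N_a) = (41.1×10³)(1.22⁴)/(8·10.8³·9) = 1.0039 N/mm
Parallel: k_eq = 1.2121 + 1.0039 + 31 = 33.216 N/mm

33.2 N/mm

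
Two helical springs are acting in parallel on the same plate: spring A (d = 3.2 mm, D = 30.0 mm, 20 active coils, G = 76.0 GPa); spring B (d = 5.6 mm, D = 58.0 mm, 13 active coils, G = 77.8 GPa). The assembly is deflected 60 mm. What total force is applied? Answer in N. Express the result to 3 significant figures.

k_A = Gd⁴/(8D³N_a) = (76.0×10³)(3.2⁴)/(8·30.0³·20) = 1.8447 N/mm
k_B = Gd⁴/(8D³N_a) = (77.8×10³)(5.6⁴)/(8·58.0³·13) = 3.7706 N/mm
Parallel: k_eq = 1.8447 + 3.7706 = 5.6154 N/mm
F = k_eq·δ = 5.6154·60 = 336.92 N

337 N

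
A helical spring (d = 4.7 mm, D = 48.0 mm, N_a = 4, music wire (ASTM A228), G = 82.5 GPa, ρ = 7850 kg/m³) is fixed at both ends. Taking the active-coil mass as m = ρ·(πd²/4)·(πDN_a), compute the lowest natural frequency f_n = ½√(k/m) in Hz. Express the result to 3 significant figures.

186 Hz

k = Gd⁴/(8D³N_a) = (82.5×10³)(4.7⁴)/(8·48.0³·4) = 11.376 N/mm = 11376 N/m
Wire length L = πDN_a = π·48.0·4 = 603.19 mm
m = ρ·(πd²/4)·L = 7850 × 17.349×10⁻⁶ m² × 0.60319 m = 0.08215 kg
f_n = ½√(k/m) = 0.5·√(11376/0.08215) = 0.5·√(1.3847e+05) = 186.06 Hz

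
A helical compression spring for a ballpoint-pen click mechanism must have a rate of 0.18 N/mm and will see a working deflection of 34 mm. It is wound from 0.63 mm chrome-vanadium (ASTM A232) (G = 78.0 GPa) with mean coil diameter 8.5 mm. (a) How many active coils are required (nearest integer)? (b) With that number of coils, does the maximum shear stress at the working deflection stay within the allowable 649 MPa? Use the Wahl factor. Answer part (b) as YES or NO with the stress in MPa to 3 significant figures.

N_a = Gd⁴/(8D³k) = (78.0×10³)(0.63⁴)/(8·8.5³·0.18) = 13.89 → N_a = 14
Actual rate k = Gd⁴/(8D³·14) = 0.17864 N/mm
Working load F = kδ = 0.17864·34 = 6.0738 N
C = 8.5/0.63 = 13.4921; K_W = (4C−1)/(4C−4)+0.615/C = 1.1056
τ_max = K_W·8FD/(πd³) = 1.1056·525.77 = 581.31 MPa
τ_max ≤ 649 MPa → acceptable

(a) 14 coils; (b) YES, τ_max = 581 MPa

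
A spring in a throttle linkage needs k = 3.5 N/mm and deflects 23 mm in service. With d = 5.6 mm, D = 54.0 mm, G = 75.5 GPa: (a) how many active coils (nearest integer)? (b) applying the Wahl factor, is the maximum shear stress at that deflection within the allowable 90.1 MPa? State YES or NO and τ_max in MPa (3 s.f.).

(a) 17 coils; (b) YES, τ_max = 71.8 MPa

N_a = Gd⁴/(8D³k) = (75.5×10³)(5.6⁴)/(8·54.0³·3.5) = 16.84 → N_a = 17
Actual rate k = Gd⁴/(8D³·17) = 3.4672 N/mm
Working load F = kδ = 3.4672·23 = 79.746 N
C = 54.0/5.6 = 9.6429; K_W = (4C−1)/(4C−4)+0.615/C = 1.1506
τ_max = K_W·8FD/(πd³) = 1.1506·62.442 = 71.843 MPa
τ_max ≤ 90.1 MPa → acceptable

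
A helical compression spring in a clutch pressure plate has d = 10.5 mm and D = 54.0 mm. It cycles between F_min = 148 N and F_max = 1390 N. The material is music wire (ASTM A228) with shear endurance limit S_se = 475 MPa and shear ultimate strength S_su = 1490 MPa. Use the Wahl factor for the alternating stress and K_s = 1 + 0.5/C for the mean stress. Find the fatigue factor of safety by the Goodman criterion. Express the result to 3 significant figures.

3.71

C = D/d = 54.0/10.5 = 5.1429; K_W = (4C−1)/(4C−4)+0.615/C = 1.3006; K_s = 1+0.5/C = 1.0972
F_a = (F_max−F_min)/2 = 621 N; F_m = (F_max+F_min)/2 = 769 N
τ_a = K_W·8F_aD/(πd³) = 1.3006 × 73.766 = 95.942 MPa
τ_m = K_s·8F_mD/(πd³) = 1.0972 × 91.347 = 100.23 MPa
Goodman: 1/n_f = τ_a/S_se + τ_m/S_su = 95.942/475 + 100.23/1490 = 0.20198 + 0.06727 = 0.26925
n_f = 1/0.26925 = 3.714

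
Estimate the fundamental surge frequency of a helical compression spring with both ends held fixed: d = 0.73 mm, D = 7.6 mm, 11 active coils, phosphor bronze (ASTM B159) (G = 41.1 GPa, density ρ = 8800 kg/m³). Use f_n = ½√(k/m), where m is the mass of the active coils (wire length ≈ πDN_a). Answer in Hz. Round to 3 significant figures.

279 Hz

k = Gd⁴/(8D³N_a) = (41.1×10³)(0.73⁴)/(8·7.6³·11) = 0.30214 N/mm = 302.14 N/m
Wire length L = πDN_a = π·7.6·11 = 262.64 mm
m = ρ·(πd²/4)·L = 8800 × 0.41854×10⁻⁶ m² × 0.26264 m = 0.00096733 kg
f_n = ½√(k/m) = 0.5·√(302.14/0.00096733) = 0.5·√(3.1235e+05) = 279.44 Hz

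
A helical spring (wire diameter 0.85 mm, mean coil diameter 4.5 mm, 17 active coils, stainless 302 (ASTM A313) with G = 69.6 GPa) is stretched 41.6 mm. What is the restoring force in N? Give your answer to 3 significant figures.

122 N

k = Gd⁴/(8D³N_a) = (69.6×10³)(0.85⁴)/(8·4.5³·17) = 2.9316 N/mm
F = k·δ = 2.9316 × 41.6 = 121.96 N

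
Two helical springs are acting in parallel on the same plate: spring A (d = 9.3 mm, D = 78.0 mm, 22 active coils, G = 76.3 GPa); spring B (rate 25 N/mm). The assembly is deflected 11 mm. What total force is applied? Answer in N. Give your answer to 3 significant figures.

350 N

k_A = Gd⁴/(8D³N_a) = (76.3×10³)(9.3⁴)/(8·78.0³·22) = 6.8338 N/mm
Parallel: k_eq = 6.8338 + 25 = 31.834 N/mm
F = k_eq·δ = 31.834·11 = 350.17 N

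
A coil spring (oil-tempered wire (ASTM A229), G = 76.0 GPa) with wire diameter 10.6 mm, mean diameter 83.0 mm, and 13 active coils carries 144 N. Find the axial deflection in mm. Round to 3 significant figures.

8.92 mm

k = Gd⁴/(8D³N_a) = (76.0×10³)(10.6⁴)/(8·83.0³·13) = 16.135 N/mm
δ = F/k = 144 / 16.135 = 8.9247 mm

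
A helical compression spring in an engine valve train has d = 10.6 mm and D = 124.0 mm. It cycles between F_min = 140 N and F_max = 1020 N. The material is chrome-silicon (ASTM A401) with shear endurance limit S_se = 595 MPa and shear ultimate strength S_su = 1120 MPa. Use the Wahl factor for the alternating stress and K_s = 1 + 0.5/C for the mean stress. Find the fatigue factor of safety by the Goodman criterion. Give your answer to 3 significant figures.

C = D/d = 124.0/10.6 = 11.6981; K_W = (4C−1)/(4C−4)+0.615/C = 1.1227; K_s = 1+0.5/C = 1.0427
F_a = (F_max−F_min)/2 = 440 N; F_m = (F_max+F_min)/2 = 580 N
τ_a = K_W·8F_aD/(πd³) = 1.1227 × 116.65 = 130.96 MPa
τ_m = K_s·8F_mD/(πd³) = 1.0427 × 153.77 = 160.34 MPa
Goodman: 1/n_f = τ_a/S_se + τ_m/S_su = 130.96/595 + 160.34/1120 = 0.22011 + 0.14316 = 0.36327
n_f = 1/0.36327 = 2.753

2.75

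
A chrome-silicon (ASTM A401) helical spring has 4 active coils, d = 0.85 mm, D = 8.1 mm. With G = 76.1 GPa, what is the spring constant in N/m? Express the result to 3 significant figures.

2340 N/m

k = Gd⁴/(8D³N_a) = (76.1×10³ × 0.85⁴) / (8 × 8.1³ × 4)
  = 39724.7 / 17006.1 = 2.3359 N/mm = 2335.9 N/m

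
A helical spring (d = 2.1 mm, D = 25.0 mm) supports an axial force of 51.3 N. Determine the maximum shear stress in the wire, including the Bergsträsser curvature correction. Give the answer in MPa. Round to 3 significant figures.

Spring index C = D/d = 25.0/2.1 = 11.9048
K_B = (4C+2)/(4C−3) = 49.619/44.619 = 1.1121
τ₀ = 8FD/(πd³) = 8·51.3·25.0/(π·2.1³) = 10260/29.094 = 352.65 MPa
τ_max = K·τ₀ = 1.1121 × 352.65 = 392.16 MPa

392 MPa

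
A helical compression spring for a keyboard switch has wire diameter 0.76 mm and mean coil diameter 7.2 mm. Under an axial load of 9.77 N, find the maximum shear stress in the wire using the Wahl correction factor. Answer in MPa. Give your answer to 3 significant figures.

Spring index C = D/d = 7.2/0.76 = 9.4737
K_W = (4C−1)/(4C−4) + 0.615/C = 36.895/33.895 + 0.0649 = 1.1534
τ₀ = 8FD/(πd³) = 8·9.77·7.2/(π·0.76³) = 562.752/1.3791 = 408.06 MPa
τ_max = K·τ₀ = 1.1534 × 408.06 = 470.67 MPa

471 MPa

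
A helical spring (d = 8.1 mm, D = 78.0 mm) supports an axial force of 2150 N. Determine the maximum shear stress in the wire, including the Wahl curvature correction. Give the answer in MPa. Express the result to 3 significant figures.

925 MPa

Spring index C = D/d = 78.0/8.1 = 9.6296
K_W = (4C−1)/(4C−4) + 0.615/C = 37.519/34.519 + 0.0639 = 1.1508
τ₀ = 8FD/(πd³) = 8·2150·78.0/(π·8.1³) = 1.3416e+06/1669.6 = 803.56 MPa
τ_max = K·τ₀ = 1.1508 × 803.56 = 924.72 MPa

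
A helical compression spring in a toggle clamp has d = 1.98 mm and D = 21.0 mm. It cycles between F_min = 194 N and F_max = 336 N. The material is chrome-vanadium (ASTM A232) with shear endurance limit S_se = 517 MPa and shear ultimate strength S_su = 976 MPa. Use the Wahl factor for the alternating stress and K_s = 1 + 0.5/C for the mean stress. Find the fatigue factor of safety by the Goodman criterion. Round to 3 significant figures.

C = D/d = 21.0/1.98 = 10.6061; K_W = (4C−1)/(4C−4)+0.615/C = 1.1361; K_s = 1+0.5/C = 1.0471
F_a = (F_max−F_min)/2 = 71 N; F_m = (F_max+F_min)/2 = 265 N
τ_a = K_W·8F_aD/(πd³) = 1.1361 × 489.13 = 555.68 MPa
τ_m = K_s·8F_mD/(πd³) = 1.0471 × 1825.6 = 1911.7 MPa
Goodman: 1/n_f = τ_a/S_se + τ_m/S_su = 555.68/517 + 1911.7/976 = 1.07481 + 1.95869 = 3.0335
n_f = 1/3.0335 = 0.3297

0.330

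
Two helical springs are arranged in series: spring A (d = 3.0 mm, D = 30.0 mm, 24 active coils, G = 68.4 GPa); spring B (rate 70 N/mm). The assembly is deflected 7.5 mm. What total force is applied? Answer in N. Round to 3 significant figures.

k_A = Gd⁴/(8D³N_a) = (68.4×10³)(3.0⁴)/(8·30.0³·24) = 1.0688 N/mm
Series: 1/k_eq = 1/1.0688 + 1/70 = 0.94996; k_eq = 1.0527 N/mm
F = k_eq·δ = 1.0527·7.5 = 7.8951 N

7.90 N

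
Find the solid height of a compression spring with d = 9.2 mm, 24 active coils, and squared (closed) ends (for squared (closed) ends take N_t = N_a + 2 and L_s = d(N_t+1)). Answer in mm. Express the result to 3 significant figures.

248 mm

squared (closed) ends: N_t = N_a + 2 = 24 + 2 = 26
L_s = d·(N_t+1) = 9.2 × 27 = 248.4 mm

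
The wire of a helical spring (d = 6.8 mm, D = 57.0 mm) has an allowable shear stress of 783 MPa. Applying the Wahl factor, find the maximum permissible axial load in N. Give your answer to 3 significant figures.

C = D/d = 57.0/6.8 = 8.3824
K_W = (4C−1)/(4C−4) + 0.615/C = 32.529/29.529 + 0.0734 = 1.1750
τ_max = K·8FD/(πd³) → F_max = τ_allow·πd³/(8DK)
F_max = 783·π·6.8³/(8·57.0·1.1750) = 7.7346e+05/535.78 = 1443.6 N

1440 N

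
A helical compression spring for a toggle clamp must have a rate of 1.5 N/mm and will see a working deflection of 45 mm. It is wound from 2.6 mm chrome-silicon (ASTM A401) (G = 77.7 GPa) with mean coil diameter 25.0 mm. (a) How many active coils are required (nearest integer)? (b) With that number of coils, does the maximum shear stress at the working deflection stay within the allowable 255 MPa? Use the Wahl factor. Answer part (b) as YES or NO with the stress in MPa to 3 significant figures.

(a) 19 coils; (b) NO, τ_max = 280 MPa

N_a = Gd⁴/(8D³k) = (77.7×10³)(2.6⁴)/(8·25.0³·1.5) = 18.94 → N_a = 19
Actual rate k = Gd⁴/(8D³·19) = 1.495 N/mm
Working load F = kδ = 1.495·45 = 67.276 N
C = 25.0/2.6 = 9.6154; K_W = (4C−1)/(4C−4)+0.615/C = 1.1510
τ_max = K_W·8FD/(πd³) = 1.1510·243.68 = 280.48 MPa
τ_max > 255 MPa → exceeds allowable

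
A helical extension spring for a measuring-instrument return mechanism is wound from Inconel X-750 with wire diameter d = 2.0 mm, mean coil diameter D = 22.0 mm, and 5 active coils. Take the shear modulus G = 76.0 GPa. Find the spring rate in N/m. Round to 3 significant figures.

2850 N/m

k = Gd⁴/(8D³N_a) = (76.0×10³ × 2.0⁴) / (8 × 22.0³ × 5)
  = 1.216e+06 / 425920 = 2.855 N/mm = 2855 N/m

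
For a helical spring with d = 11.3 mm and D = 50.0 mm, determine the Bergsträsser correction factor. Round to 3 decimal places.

C = D/d = 50.0/11.3 = 4.4248
K_B = (4C+2)/(4C−3) = 19.699/14.699 = 1.3402

1.340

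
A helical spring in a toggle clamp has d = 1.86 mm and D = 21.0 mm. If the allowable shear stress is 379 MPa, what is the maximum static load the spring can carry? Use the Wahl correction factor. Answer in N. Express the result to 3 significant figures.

C = D/d = 21.0/1.86 = 11.2903
K_W = (4C−1)/(4C−4) + 0.615/C = 44.161/41.161 + 0.0545 = 1.1274
τ_max = K·8FD/(πd³) → F_max = τ_allow·πd³/(8DK)
F_max = 379·π·1.86³/(8·21.0·1.1274) = 7661.7/189.4 = 40.454 N

40.5 N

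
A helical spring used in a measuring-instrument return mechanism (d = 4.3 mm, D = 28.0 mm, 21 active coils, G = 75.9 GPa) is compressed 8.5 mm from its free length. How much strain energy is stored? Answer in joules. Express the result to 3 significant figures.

0.254 J

k = Gd⁴/(8D³N_a) = (75.9×10³)(4.3⁴)/(8·28.0³·21) = 7.0361 N/mm
U = ½kδ² = 0.5 × 7.0361 × 8.5² = 254.18 N·mm = 0.25418 J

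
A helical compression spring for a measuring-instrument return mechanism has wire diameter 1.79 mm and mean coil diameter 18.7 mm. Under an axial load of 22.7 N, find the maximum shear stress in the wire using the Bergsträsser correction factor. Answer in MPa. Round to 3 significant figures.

Spring index C = D/d = 18.7/1.79 = 10.4469
K_B = (4C+2)/(4C−3) = 43.788/38.788 = 1.1289
τ₀ = 8FD/(πd³) = 8·22.7·18.7/(π·1.79³) = 3395.92/18.018 = 188.47 MPa
τ_max = K·τ₀ = 1.1289 × 188.47 = 212.77 MPa

213 MPa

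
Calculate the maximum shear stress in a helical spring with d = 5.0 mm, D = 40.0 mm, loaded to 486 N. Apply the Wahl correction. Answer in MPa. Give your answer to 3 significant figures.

469 MPa

Spring index C = D/d = 40.0/5.0 = 8.0000
K_W = (4C−1)/(4C−4) + 0.615/C = 31.000/28.000 + 0.0769 = 1.1840
τ₀ = 8FD/(πd³) = 8·486·40.0/(π·5.0³) = 155520/392.7 = 396.03 MPa
τ_max = K·τ₀ = 1.1840 × 396.03 = 468.9 MPa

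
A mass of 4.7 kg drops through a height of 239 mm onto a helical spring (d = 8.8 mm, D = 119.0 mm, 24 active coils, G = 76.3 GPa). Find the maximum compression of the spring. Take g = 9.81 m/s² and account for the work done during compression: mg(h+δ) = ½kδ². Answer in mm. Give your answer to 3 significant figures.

k = Gd⁴/(8D³N_a) = (76.3×10³)(8.8⁴)/(8·119.0³·24) = 1.4142 N/mm
W = mg = 4.7 × 9.81 = 46.107 N
½kδ² − Wδ − Wh = 0 → δ = (W + √(W² + 2kWh))/k
δ = (46.107 + √(2125.9 + 31167.9))/1.4142 = (46.107 + 182.47)/1.4142 = 161.63 mm

162 mm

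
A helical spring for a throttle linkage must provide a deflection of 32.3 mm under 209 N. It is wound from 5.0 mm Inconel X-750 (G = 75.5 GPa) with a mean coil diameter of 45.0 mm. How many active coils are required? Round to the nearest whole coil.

Required rate k = F/δ = 209/32.3 = 6.4706 N/mm
N_a = Gd⁴/(8D³k) = (75.5×10³ × 5.0⁴)/(8 × 45.0³ × 6.4706)
    = 4.71875e+07 / 4.71706e+06 = 10 → 10 coils

10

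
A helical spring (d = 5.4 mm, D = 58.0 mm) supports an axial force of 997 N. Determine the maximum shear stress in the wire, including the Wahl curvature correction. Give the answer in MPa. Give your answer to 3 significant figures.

1060 MPa

Spring index C = D/d = 58.0/5.4 = 10.7407
K_W = (4C−1)/(4C−4) + 0.615/C = 41.963/38.963 + 0.0573 = 1.1343
τ₀ = 8FD/(πd³) = 8·997·58.0/(π·5.4³) = 462608/494.69 = 935.15 MPa
τ_max = K·τ₀ = 1.1343 × 935.15 = 1060.7 MPa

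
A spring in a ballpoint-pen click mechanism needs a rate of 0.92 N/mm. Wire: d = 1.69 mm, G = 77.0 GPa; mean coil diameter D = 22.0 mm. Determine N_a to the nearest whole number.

N_a = Gd⁴/(8D³k) = (77.0×10³ × 1.69⁴)/(8 × 22.0³ × 0.92)
    = 628113 / 78369.3 = 8.015 → 8 coils

8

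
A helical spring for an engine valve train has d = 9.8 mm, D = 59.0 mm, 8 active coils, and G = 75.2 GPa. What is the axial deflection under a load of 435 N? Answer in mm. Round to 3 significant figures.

k = Gd⁴/(8D³N_a) = (75.2×10³)(9.8⁴)/(8·59.0³·8) = 52.77 N/mm
δ = F/k = 435 / 52.77 = 8.2433 mm

8.24 mm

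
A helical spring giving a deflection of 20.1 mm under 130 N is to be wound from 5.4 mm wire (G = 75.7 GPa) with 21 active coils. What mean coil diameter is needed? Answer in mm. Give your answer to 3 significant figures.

39.0 mm

Required rate k = F/δ = 130/20.1 = 6.4677 N/mm
D = (Gd⁴/(8N_a·k))^(1/3) = (75.7×10³·5.4⁴/(8·21·6.4677))^(1/3)
  = (59239.9)^(1/3) = 38.9827 mm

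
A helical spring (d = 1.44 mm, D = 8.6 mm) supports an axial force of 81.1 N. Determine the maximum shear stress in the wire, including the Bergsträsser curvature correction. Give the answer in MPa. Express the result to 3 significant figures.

737 MPa

Spring index C = D/d = 8.6/1.44 = 5.9722
K_B = (4C+2)/(4C−3) = 25.889/20.889 = 1.2394
τ₀ = 8FD/(πd³) = 8·81.1·8.6/(π·1.44³) = 5579.68/9.3807 = 594.8 MPa
τ_max = K·τ₀ = 1.2394 × 594.8 = 737.17 MPa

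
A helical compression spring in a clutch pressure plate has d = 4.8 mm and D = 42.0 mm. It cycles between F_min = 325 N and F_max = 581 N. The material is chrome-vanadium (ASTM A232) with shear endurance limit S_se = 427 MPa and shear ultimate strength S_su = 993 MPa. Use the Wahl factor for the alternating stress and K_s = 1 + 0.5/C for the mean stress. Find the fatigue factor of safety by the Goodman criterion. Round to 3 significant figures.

1.24

C = D/d = 42.0/4.8 = 8.7500; K_W = (4C−1)/(4C−4)+0.615/C = 1.1671; K_s = 1+0.5/C = 1.0571
F_a = (F_max−F_min)/2 = 128 N; F_m = (F_max+F_min)/2 = 453 N
τ_a = K_W·8F_aD/(πd³) = 1.1671 × 123.79 = 144.47 MPa
τ_m = K_s·8F_mD/(πd³) = 1.0571 × 438.09 = 463.12 MPa
Goodman: 1/n_f = τ_a/S_se + τ_m/S_su = 144.47/427 + 463.12/993 = 0.33833 + 0.46639 = 0.80472
n_f = 1/0.80472 = 1.243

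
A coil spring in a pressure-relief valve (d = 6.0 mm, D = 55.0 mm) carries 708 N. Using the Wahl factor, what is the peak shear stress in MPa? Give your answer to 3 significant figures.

532 MPa

Spring index C = D/d = 55.0/6.0 = 9.1667
K_W = (4C−1)/(4C−4) + 0.615/C = 35.667/32.667 + 0.0671 = 1.1589
τ₀ = 8FD/(πd³) = 8·708·55.0/(π·6.0³) = 311520/678.58 = 459.07 MPa
τ_max = K·τ₀ = 1.1589 × 459.07 = 532.03 MPa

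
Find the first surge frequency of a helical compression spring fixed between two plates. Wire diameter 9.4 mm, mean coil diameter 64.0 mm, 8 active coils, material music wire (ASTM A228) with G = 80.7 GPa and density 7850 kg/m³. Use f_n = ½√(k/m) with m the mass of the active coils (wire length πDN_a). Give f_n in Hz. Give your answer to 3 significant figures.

104 Hz

k = Gd⁴/(8D³N_a) = (80.7×10³)(9.4⁴)/(8·64.0³·8) = 37.555 N/mm = 37555 N/m
Wire length L = πDN_a = π·64.0·8 = 1608.5 mm
m = ρ·(πd²/4)·L = 7850 × 69.398×10⁻⁶ m² × 1.6085 m = 0.87626 kg
f_n = ½√(k/m) = 0.5·√(37555/0.87626) = 0.5·√(42858) = 103.51 Hz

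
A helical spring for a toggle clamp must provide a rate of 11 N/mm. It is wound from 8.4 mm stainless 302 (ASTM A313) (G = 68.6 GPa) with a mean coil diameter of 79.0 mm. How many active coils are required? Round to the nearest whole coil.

N_a = Gd⁴/(8D³k) = (68.6×10³ × 8.4⁴)/(8 × 79.0³ × 11)
    = 3.4154e+08 / 4.33874e+07 = 7.872 → 8 coils

8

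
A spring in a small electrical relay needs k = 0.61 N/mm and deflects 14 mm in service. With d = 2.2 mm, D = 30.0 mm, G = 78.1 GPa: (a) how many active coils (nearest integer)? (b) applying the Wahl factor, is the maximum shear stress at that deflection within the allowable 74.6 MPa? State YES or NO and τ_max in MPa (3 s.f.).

N_a = Gd⁴/(8D³k) = (78.1×10³)(2.2⁴)/(8·30.0³·0.61) = 13.89 → N_a = 14
Actual rate k = Gd⁴/(8D³·14) = 0.60501 N/mm
Working load F = kδ = 0.60501·14 = 8.4701 N
C = 30.0/2.2 = 13.6364; K_W = (4C−1)/(4C−4)+0.615/C = 1.1045
τ_max = K_W·8FD/(πd³) = 1.1045·60.769 = 67.116 MPa
τ_max ≤ 74.6 MPa → acceptable

(a) 14 coils; (b) YES, τ_max = 67.1 MPa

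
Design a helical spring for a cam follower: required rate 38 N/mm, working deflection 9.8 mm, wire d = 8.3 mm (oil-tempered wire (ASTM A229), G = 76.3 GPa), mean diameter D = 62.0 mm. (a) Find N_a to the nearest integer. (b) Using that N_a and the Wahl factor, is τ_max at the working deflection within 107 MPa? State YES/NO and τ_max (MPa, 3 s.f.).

N_a = Gd⁴/(8D³k) = (76.3×10³)(8.3⁴)/(8·62.0³·38) = 4.998 → N_a = 5
Actual rate k = Gd⁴/(8D³·5) = 37.984 N/mm
Working load F = kδ = 37.984·9.8 = 372.24 N
C = 62.0/8.3 = 7.4699; K_W = (4C−1)/(4C−4)+0.615/C = 1.1983
τ_max = K_W·8FD/(πd³) = 1.1983·102.78 = 123.16 MPa
τ_max > 107 MPa → exceeds allowable

(a) 5 coils; (b) NO, τ_max = 123 MPa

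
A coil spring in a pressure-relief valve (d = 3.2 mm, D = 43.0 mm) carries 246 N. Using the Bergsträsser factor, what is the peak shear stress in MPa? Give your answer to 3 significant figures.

Spring index C = D/d = 43.0/3.2 = 13.4375
K_B = (4C+2)/(4C−3) = 55.750/50.750 = 1.0985
τ₀ = 8FD/(πd³) = 8·246·43.0/(π·3.2³) = 84624/102.94 = 822.04 MPa
τ_max = K·τ₀ = 1.0985 × 822.04 = 903.03 MPa

903 MPa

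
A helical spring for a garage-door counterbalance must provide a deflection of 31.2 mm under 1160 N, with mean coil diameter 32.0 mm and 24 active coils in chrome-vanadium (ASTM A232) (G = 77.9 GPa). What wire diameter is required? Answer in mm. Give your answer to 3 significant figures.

7.40 mm

Required rate k = F/δ = 1160/31.2 = 37.179 N/mm
d = (8D³N_a·k / G)^(1/4) = (8·32.0³·24·37.179 / (77.9×10³))^0.25
  = (3002.7)^0.25 = 7.4025 mm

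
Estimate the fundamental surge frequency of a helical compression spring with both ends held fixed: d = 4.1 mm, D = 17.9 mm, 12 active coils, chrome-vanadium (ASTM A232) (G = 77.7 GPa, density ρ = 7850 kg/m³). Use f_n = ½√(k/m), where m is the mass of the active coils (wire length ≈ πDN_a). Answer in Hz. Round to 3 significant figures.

378 Hz

k = Gd⁴/(8D³N_a) = (77.7×10³)(4.1⁴)/(8·17.9³·12) = 39.877 N/mm = 39877 N/m
Wire length L = πDN_a = π·17.9·12 = 674.81 mm
m = ρ·(πd²/4)·L = 7850 × 13.203×10⁻⁶ m² × 0.67481 m = 0.069938 kg
f_n = ½√(k/m) = 0.5·√(39877/0.069938) = 0.5·√(5.7018e+05) = 377.55 Hz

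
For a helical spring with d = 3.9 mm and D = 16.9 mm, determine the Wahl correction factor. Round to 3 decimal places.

C = D/d = 16.9/3.9 = 4.3333
K_W = (4C−1)/(4C−4) + 0.615/C = 16.333/13.333 + 0.1419 = 1.3669

1.367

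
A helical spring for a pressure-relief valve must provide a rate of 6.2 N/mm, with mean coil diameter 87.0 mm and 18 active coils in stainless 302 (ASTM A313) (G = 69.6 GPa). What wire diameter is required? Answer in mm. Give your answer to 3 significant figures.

d = (8D³N_a·k / G)^(1/4) = (8·87.0³·18·6.2 / (69.6×10³))^0.25
  = (8447)^0.25 = 9.5868 mm

9.59 mm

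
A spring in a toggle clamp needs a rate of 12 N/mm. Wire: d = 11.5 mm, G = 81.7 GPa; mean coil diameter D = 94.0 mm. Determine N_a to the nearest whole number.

18

N_a = Gd⁴/(8D³k) = (81.7×10³ × 11.5⁴)/(8 × 94.0³ × 12)
    = 1.42894e+09 / 7.97361e+07 = 17.92 → 18 coils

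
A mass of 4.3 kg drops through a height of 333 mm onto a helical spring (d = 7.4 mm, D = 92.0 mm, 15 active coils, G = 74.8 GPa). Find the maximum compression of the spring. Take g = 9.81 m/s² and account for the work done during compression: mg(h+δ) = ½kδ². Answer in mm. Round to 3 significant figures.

127 mm

k = Gd⁴/(8D³N_a) = (74.8×10³)(7.4⁴)/(8·92.0³·15) = 2.4004 N/mm
W = mg = 4.3 × 9.81 = 42.183 N
½kδ² − Wδ − Wh = 0 → δ = (W + √(W² + 2kWh))/k
δ = (42.183 + √(1779.4 + 67436.6))/2.4004 = (42.183 + 263.09)/2.4004 = 127.18 mm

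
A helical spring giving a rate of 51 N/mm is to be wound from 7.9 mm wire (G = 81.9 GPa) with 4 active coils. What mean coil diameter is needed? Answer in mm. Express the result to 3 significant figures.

58.0 mm

D = (Gd⁴/(8N_a·k))^(1/3) = (81.9×10³·7.9⁴/(8·4·51))^(1/3)
  = (195466)^(1/3) = 58.0351 mm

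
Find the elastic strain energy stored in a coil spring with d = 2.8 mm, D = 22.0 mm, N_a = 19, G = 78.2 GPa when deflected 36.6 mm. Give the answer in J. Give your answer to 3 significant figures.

1.99 J

k = Gd⁴/(8D³N_a) = (78.2×10³)(2.8⁴)/(8·22.0³·19) = 2.9698 N/mm
U = ½kδ² = 0.5 × 2.9698 × 36.6² = 1989.1 N·mm = 1.9891 J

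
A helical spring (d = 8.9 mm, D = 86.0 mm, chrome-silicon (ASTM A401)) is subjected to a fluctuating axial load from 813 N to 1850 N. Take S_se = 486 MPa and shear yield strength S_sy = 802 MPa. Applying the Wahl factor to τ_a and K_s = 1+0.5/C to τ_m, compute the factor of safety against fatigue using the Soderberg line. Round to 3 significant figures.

1.08

C = D/d = 86.0/8.9 = 9.6629; K_W = (4C−1)/(4C−4)+0.615/C = 1.1502; K_s = 1+0.5/C = 1.0517
F_a = (F_max−F_min)/2 = 518.5 N; F_m = (F_max+F_min)/2 = 1331.5 N
τ_a = K_W·8F_aD/(πd³) = 1.1502 × 161.07 = 185.27 MPa
τ_m = K_s·8F_mD/(πd³) = 1.0517 × 413.63 = 435.03 MPa
Soderberg: 1/n_f = τ_a/S_se + τ_m/S_sy = 185.27/486 + 435.03/802 = 0.38121 + 0.54243 = 0.92364
n_f = 1/0.92364 = 1.083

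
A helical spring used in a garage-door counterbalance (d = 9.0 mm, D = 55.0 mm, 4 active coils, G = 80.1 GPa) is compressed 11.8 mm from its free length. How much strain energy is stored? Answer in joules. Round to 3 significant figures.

6.87 J

k = Gd⁴/(8D³N_a) = (80.1×10³)(9.0⁴)/(8·55.0³·4) = 98.711 N/mm
U = ½kδ² = 0.5 × 98.711 × 11.8² = 6872.2 N·mm = 6.8722 J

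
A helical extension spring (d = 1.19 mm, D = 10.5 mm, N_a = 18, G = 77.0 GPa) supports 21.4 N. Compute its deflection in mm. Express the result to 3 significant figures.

k = Gd⁴/(8D³N_a) = (77.0×10³)(1.19⁴)/(8·10.5³·18) = 0.92629 N/mm
δ = F/k = 21.4 / 0.92629 = 23.103 mm

23.1 mm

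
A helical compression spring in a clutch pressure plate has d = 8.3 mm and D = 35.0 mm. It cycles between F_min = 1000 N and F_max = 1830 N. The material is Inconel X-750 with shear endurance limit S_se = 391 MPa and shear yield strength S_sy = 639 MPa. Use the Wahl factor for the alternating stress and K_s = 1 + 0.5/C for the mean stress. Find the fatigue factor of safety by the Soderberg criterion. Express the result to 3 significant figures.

1.63

C = D/d = 35.0/8.3 = 4.2169; K_W = (4C−1)/(4C−4)+0.615/C = 1.3790; K_s = 1+0.5/C = 1.1186
F_a = (F_max−F_min)/2 = 415 N; F_m = (F_max+F_min)/2 = 1415 N
τ_a = K_W·8F_aD/(πd³) = 1.3790 × 64.688 = 89.204 MPa
τ_m = K_s·8F_mD/(πd³) = 1.1186 × 220.56 = 246.71 MPa
Soderberg: 1/n_f = τ_a/S_se + τ_m/S_sy = 89.204/391 + 246.71/639 = 0.22814 + 0.38609 = 0.61424
n_f = 1/0.61424 = 1.628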